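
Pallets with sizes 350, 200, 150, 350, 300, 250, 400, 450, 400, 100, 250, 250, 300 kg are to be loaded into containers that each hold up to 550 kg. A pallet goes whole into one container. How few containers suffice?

Total = 450 + 400 + 400 + 350 + 350 + 300 + 300 + 250 + 250 + 250 + 200 + 150 + 100 = 3750 kg.
Lower bound: ⌈3750/550⌉ = 7 containers.
A packing using 8 containers:
  container 1: 450 + 100 = 550
  container 2: 400 + 150 = 550
  container 3: 400 = 400
  container 4: 350 + 200 = 550
  container 5: 350 = 350
  container 6: 300 + 250 = 550
  container 7: 300 + 250 = 550
  container 8: 250 = 250
No arrangement into 7 containers stays within capacity, so 8 is optimal.

8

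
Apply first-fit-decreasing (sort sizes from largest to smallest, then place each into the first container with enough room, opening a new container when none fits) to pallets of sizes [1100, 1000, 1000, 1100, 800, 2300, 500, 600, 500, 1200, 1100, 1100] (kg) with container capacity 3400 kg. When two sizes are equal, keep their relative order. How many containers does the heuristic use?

4

Sorted descending: 2300, 1200, 1100, 1100, 1100, 1100, 1000, 1000, 800, 600, 500, 500.
  2300 → container 1 (new)  [load 2300/3400]
  1200 → container 2 (new)  [load 1200/3400]
  1100 → container 1  [load 3400/3400]
  1100 → container 2  [load 2300/3400]
  1100 → container 2  [load 3400/3400]
  1100 → container 3 (new)  [load 1100/3400]
  1000 → container 3  [load 2100/3400]
  1000 → container 3  [load 3100/3400]
  800 → container 4 (new)  [load 800/3400]
  600 → container 4  [load 1400/3400]
  500 → container 4  [load 1900/3400]
  500 → container 4  [load 2400/3400]
4 containers opened.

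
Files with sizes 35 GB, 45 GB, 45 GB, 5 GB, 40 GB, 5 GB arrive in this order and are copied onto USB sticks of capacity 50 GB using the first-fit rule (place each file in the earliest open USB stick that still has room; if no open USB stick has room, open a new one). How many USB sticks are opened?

4

  35 → USB stick 1 (new)  [load 35/50]
  45 → USB stick 2 (new)  [load 45/50]
  45 → USB stick 3 (new)  [load 45/50]
  5 → USB stick 1  [load 40/50]
  40 → USB stick 4 (new)  [load 40/50]
  5 → USB stick 1  [load 45/50]
4 USB sticks opened.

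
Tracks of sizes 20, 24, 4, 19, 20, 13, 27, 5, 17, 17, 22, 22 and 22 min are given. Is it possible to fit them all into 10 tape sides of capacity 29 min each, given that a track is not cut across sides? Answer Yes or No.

Total = 232 min; ⌈232/29⌉ = 8.
10 tracks each exceed half the capacity and cannot share a side, forcing at least 10 tape sides.
The bound of 10 does not rule out 10, but exhaustive search shows no assignment into 10 tape sides of capacity 29 min exists — the minimum is 11.

No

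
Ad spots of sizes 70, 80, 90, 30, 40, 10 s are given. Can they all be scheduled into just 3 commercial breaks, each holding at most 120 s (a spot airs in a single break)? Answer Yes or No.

A valid assignment using 3 commercial breaks:
  break 1: 90 + 30 = 120
  break 2: 80 + 40 = 120
  break 3: 70 + 10 = 80
Every load is within 120 s, so 3 commercial breaks suffice.

Yes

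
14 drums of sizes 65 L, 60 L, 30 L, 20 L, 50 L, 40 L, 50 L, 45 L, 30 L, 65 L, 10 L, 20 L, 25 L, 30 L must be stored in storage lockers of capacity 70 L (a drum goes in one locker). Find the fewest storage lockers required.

Total = 65 + 65 + 60 + 50 + 50 + 45 + 40 + 30 + 30 + 30 + 25 + 20 + 20 + 10 = 540 L.
Lower bound: ⌈540/70⌉ = 8 storage lockers.
A packing using 8 storage lockers:
  locker 1: 65 = 65
  locker 2: 65 = 65
  locker 3: 60 + 10 = 70
  locker 4: 50 + 20 = 70
  locker 5: 50 + 20 = 70
  locker 6: 45 + 25 = 70
  locker 7: 40 + 30 = 70
  locker 8: 30 + 30 = 60
This matches the lower bound, so 8 is optimal.

8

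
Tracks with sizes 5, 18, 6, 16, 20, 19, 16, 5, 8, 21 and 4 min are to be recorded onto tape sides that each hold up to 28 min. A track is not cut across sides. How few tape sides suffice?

Total = 21 + 20 + 19 + 18 + 16 + 16 + 8 + 6 + 5 + 5 + 4 = 138 min.
Lower bound: ⌈138/28⌉ = 5 tape sides.
Also, 6 tracks each exceed 14 min, and no two of those can share a side, so at least 6 tape sides are needed.
A packing using 6 tape sides:
  side 1: 21 + 6 = 27
  side 2: 20 + 8 = 28
  side 3: 19 + 5 + 4 = 28
  side 4: 18 + 5 = 23
  side 5: 16 = 16
  side 6: 16 = 16
This matches the lower bound, so 6 is optimal.

6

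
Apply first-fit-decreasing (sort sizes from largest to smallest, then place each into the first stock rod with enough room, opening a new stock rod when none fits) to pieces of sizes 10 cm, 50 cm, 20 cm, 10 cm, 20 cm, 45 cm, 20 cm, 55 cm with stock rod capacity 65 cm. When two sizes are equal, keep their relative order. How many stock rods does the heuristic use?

Sorted descending: 55, 50, 45, 20, 20, 20, 10, 10.
  55 → stock rod 1 (new)  [load 55/65]
  50 → stock rod 2 (new)  [load 50/65]
  45 → stock rod 3 (new)  [load 45/65]
  20 → stock rod 3  [load 65/65]
  20 → stock rod 4 (new)  [load 20/65]
  20 → stock rod 4  [load 40/65]
  10 → stock rod 1  [load 65/65]
  10 → stock rod 2  [load 60/65]
4 stock rods opened.

4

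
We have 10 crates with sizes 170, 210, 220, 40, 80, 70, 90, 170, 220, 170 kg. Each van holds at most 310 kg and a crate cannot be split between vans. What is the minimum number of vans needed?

Total = 220 + 220 + 210 + 170 + 170 + 170 + 90 + 80 + 70 + 40 = 1440 kg.
Lower bound: ⌈1440/310⌉ = 5 vans.
Also, 6 crates each exceed 155 kg, and no two of those can share a van, so at least 6 vans are needed.
A packing using 6 vans:
  van 1: 220 + 90 = 310
  van 2: 220 + 80 = 300
  van 3: 210 + 70 = 280
  van 4: 170 + 40 = 210
  van 5: 170 = 170
  van 6: 170 = 170
This matches the lower bound, so 6 is optimal.

6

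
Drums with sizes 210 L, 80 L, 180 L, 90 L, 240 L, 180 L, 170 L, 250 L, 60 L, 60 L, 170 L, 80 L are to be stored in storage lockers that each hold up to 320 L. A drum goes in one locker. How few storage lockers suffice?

7

Total = 250 + 240 + 210 + 180 + 180 + 170 + 170 + 90 + 80 + 80 + 60 + 60 = 1770 L.
Lower bound: ⌈1770/320⌉ = 6 storage lockers.
Also, 7 drums each exceed 160 L, and no two of those can share a locker, so at least 7 storage lockers are needed.
A packing using 7 storage lockers:
  locker 1: 250 + 60 = 310
  locker 2: 240 + 80 = 320
  locker 3: 210 + 90 = 300
  locker 4: 180 + 80 + 60 = 320
  locker 5: 180 = 180
  locker 6: 170 = 170
  locker 7: 170 = 170
This matches the lower bound, so 7 is optimal.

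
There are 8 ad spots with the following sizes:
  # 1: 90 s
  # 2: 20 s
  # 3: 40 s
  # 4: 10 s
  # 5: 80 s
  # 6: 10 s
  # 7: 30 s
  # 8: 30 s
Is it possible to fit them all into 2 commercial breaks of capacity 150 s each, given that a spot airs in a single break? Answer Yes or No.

No

Total = 310 s; ⌈310/150⌉ = 3.
At least 3 commercial breaks are required, but only 2 are allowed.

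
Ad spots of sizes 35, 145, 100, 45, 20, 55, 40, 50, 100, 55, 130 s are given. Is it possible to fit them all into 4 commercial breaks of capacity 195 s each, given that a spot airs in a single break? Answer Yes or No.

Yes

A valid assignment using 4 commercial breaks:
  break 1: 145 + 50 = 195
  break 2: 130 + 45 + 20 = 195
  break 3: 100 + 55 + 40 = 195
  break 4: 100 + 55 + 35 = 190
Every load is within 195 s, so 4 commercial breaks suffice.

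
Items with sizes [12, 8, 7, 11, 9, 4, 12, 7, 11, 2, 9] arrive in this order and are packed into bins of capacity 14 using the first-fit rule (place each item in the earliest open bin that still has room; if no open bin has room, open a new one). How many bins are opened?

  12 → bin 1 (new)  [load 12/14]
  8 → bin 2 (new)  [load 8/14]
  7 → bin 3 (new)  [load 7/14]
  11 → bin 4 (new)  [load 11/14]
  9 → bin 5 (new)  [load 9/14]
  4 → bin 2  [load 12/14]
  12 → bin 6 (new)  [load 12/14]
  7 → bin 3  [load 14/14]
  11 → bin 7 (new)  [load 11/14]
  2 → bin 1  [load 14/14]
  9 → bin 8 (new)  [load 9/14]
8 bins opened.

8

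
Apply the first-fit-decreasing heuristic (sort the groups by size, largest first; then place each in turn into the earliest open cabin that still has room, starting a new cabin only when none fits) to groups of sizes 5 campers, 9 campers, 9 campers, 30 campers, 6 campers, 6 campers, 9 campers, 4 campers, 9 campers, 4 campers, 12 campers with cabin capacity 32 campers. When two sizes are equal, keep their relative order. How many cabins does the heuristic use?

4

Sorted descending: 30, 12, 9, 9, 9, 9, 6, 6, 5, 4, 4.
  30 → cabin 1 (new)  [load 30/32]
  12 → cabin 2 (new)  [load 12/32]
  9 → cabin 2  [load 21/32]
  9 → cabin 2  [load 30/32]
  9 → cabin 3 (new)  [load 9/32]
  9 → cabin 3  [load 18/32]
  6 → cabin 3  [load 24/32]
  6 → cabin 3  [load 30/32]
  5 → cabin 4 (new)  [load 5/32]
  4 → cabin 4  [load 9/32]
  4 → cabin 4  [load 13/32]
4 cabins opened.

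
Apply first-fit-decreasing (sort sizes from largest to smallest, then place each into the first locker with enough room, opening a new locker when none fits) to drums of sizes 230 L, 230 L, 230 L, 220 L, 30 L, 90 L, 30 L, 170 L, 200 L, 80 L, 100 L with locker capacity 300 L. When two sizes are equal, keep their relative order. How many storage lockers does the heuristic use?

Sorted descending: 230, 230, 230, 220, 200, 170, 100, 90, 80, 30, 30.
  230 → locker 1 (new)  [load 230/300]
  230 → locker 2 (new)  [load 230/300]
  230 → locker 3 (new)  [load 230/300]
  220 → locker 4 (new)  [load 220/300]
  200 → locker 5 (new)  [load 200/300]
  170 → locker 6 (new)  [load 170/300]
  100 → locker 5  [load 300/300]
  90 → locker 6  [load 260/300]
  80 → locker 4  [load 300/300]
  30 → locker 1  [load 260/300]
  30 → locker 1  [load 290/300]
6 storage lockers opened.

6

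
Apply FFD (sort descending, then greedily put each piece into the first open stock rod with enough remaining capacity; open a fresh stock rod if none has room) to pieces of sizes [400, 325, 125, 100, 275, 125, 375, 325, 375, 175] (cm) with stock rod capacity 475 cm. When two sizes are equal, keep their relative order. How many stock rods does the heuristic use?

6

Sorted descending: 400, 375, 375, 325, 325, 275, 175, 125, 125, 100.
  400 → stock rod 1 (new)  [load 400/475]
  375 → stock rod 2 (new)  [load 375/475]
  375 → stock rod 3 (new)  [load 375/475]
  325 → stock rod 4 (new)  [load 325/475]
  325 → stock rod 5 (new)  [load 325/475]
  275 → stock rod 6 (new)  [load 275/475]
  175 → stock rod 6  [load 450/475]
  125 → stock rod 4  [load 450/475]
  125 → stock rod 5  [load 450/475]
  100 → stock rod 2  [load 475/475]
6 stock rods opened.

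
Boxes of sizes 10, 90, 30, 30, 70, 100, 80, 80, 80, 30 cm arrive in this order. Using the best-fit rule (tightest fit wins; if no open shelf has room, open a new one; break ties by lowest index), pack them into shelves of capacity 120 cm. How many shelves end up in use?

7

  10 → shelf 1 (new)  [load 10/120]
  90 → shelf 1  [load 100/120]
  30 → shelf 2 (new)  [load 30/120]
  30 → shelf 2  [load 60/120]
  70 → shelf 3 (new)  [load 70/120]
  100 → shelf 4 (new)  [load 100/120]
  80 → shelf 5 (new)  [load 80/120]
  80 → shelf 6 (new)  [load 80/120]
  80 → shelf 7 (new)  [load 80/120]
  30 → shelf 5  [load 110/120]
7 shelves opened.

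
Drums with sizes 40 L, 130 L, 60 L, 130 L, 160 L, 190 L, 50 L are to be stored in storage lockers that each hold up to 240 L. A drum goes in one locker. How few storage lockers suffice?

Total = 190 + 160 + 130 + 130 + 60 + 50 + 40 = 760 L.
Lower bound: ⌈760/240⌉ = 4 storage lockers.
A packing using 4 storage lockers:
  locker 1: 190 + 50 = 240
  locker 2: 160 + 60 = 220
  locker 3: 130 + 40 = 170
  locker 4: 130 = 130
This matches the lower bound, so 4 is optimal.

4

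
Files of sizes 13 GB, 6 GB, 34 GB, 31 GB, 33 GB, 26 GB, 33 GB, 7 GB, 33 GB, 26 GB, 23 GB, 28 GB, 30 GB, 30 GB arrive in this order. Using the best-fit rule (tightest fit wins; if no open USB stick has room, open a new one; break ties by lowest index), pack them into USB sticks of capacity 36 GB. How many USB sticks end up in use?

12

  13 → USB stick 1 (new)  [load 13/36]
  6 → USB stick 1  [load 19/36]
  34 → USB stick 2 (new)  [load 34/36]
  31 → USB stick 3 (new)  [load 31/36]
  33 → USB stick 4 (new)  [load 33/36]
  26 → USB stick 5 (new)  [load 26/36]
  33 → USB stick 6 (new)  [load 33/36]
  7 → USB stick 5  [load 33/36]
  33 → USB stick 7 (new)  [load 33/36]
  26 → USB stick 8 (new)  [load 26/36]
  23 → USB stick 9 (new)  [load 23/36]
  28 → USB stick 10 (new)  [load 28/36]
  30 → USB stick 11 (new)  [load 30/36]
  30 → USB stick 12 (new)  [load 30/36]
12 USB sticks opened.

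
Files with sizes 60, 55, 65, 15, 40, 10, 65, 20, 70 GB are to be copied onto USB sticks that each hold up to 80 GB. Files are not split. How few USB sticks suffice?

6

Total = 70 + 65 + 65 + 60 + 55 + 40 + 20 + 15 + 10 = 400 GB.
Lower bound: ⌈400/80⌉ = 5 USB sticks.
A packing using 6 USB sticks:
  USB stick 1: 70 + 10 = 80
  USB stick 2: 65 + 15 = 80
  USB stick 3: 65 = 65
  USB stick 4: 60 + 20 = 80
  USB stick 5: 55 = 55
  USB stick 6: 40 = 40
No arrangement into 5 USB sticks stays within capacity, so 6 is optimal.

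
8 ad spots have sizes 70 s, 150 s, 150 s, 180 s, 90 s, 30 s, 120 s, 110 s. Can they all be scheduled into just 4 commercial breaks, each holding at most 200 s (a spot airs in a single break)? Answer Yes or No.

Total = 900 s; ⌈900/200⌉ = 5.
At least 5 commercial breaks are required, but only 4 are allowed.

No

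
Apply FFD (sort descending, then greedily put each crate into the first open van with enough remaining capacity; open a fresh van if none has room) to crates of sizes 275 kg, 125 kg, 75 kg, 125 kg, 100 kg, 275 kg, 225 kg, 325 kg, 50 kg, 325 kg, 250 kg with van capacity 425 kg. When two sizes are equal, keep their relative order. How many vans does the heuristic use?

6

Sorted descending: 325, 325, 275, 275, 250, 225, 125, 125, 100, 75, 50.
  325 → van 1 (new)  [load 325/425]
  325 → van 2 (new)  [load 325/425]
  275 → van 3 (new)  [load 275/425]
  275 → van 4 (new)  [load 275/425]
  250 → van 5 (new)  [load 250/425]
  225 → van 6 (new)  [load 225/425]
  125 → van 3  [load 400/425]
  125 → van 4  [load 400/425]
  100 → van 1  [load 425/425]
  75 → van 2  [load 400/425]
  50 → van 5  [load 300/425]
6 vans opened.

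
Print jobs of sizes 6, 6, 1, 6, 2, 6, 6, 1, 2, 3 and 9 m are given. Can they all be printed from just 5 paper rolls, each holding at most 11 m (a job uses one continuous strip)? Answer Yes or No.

No

Total = 48 m; ⌈48/11⌉ = 5.
6 print jobs each exceed half the capacity and cannot share a roll, forcing at least 6 paper rolls.
At least 6 paper rolls are required, but only 5 are allowed.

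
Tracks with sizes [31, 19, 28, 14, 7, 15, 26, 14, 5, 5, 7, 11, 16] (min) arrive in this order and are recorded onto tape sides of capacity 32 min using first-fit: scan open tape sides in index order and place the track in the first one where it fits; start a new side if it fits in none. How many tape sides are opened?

  31 → side 1 (new)  [load 31/32]
  19 → side 2 (new)  [load 19/32]
  28 → side 3 (new)  [load 28/32]
  14 → side 4 (new)  [load 14/32]
  7 → side 2  [load 26/32]
  15 → side 4  [load 29/32]
  26 → side 5 (new)  [load 26/32]
  14 → side 6 (new)  [load 14/32]
  5 → side 2  [load 31/32]
  5 → side 5  [load 31/32]
  7 → side 6  [load 21/32]
  11 → side 6  [load 32/32]
  16 → side 7 (new)  [load 16/32]
7 tape sides opened.

7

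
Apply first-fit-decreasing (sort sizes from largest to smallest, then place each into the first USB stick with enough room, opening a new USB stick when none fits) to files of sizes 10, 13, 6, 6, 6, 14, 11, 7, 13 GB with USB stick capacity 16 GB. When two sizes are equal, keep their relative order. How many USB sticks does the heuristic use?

7

Sorted descending: 14, 13, 13, 11, 10, 7, 6, 6, 6.
  14 → USB stick 1 (new)  [load 14/16]
  13 → USB stick 2 (new)  [load 13/16]
  13 → USB stick 3 (new)  [load 13/16]
  11 → USB stick 4 (new)  [load 11/16]
  10 → USB stick 5 (new)  [load 10/16]
  7 → USB stick 6 (new)  [load 7/16]
  6 → USB stick 5  [load 16/16]
  6 → USB stick 6  [load 13/16]
  6 → USB stick 7 (new)  [load 6/16]
7 USB sticks opened.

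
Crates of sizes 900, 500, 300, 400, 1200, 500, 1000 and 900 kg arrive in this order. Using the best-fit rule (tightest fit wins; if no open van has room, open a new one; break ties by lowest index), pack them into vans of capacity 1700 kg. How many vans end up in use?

  900 → van 1 (new)  [load 900/1700]
  500 → van 1  [load 1400/1700]
  300 → van 1  [load 1700/1700]
  400 → van 2 (new)  [load 400/1700]
  1200 → van 2  [load 1600/1700]
  500 → van 3 (new)  [load 500/1700]
  1000 → van 3  [load 1500/1700]
  900 → van 4 (new)  [load 900/1700]
4 vans opened.

4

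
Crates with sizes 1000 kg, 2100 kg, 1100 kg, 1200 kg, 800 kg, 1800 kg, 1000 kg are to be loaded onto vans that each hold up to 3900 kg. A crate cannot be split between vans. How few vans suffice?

Total = 2100 + 1800 + 1200 + 1100 + 1000 + 1000 + 800 = 9000 kg.
Lower bound: ⌈9000/3900⌉ = 3 vans.
A packing using 3 vans:
  van 1: 2100 + 1800 = 3900
  van 2: 1200 + 1100 + 1000 = 3300
  van 3: 1000 + 800 = 1800
This matches the lower bound, so 3 is optimal.

3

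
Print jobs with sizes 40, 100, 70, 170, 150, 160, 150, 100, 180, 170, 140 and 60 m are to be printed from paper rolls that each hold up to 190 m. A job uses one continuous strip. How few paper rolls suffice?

Total = 180 + 170 + 170 + 160 + 150 + 150 + 140 + 100 + 100 + 70 + 60 + 40 = 1490 m.
Lower bound: ⌈1490/190⌉ = 8 paper rolls.
Also, 9 print jobs each exceed 95 m, and no two of those can share a roll, so at least 9 paper rolls are needed.
A packing using 9 paper rolls:
  roll 1: 180 = 180
  roll 2: 170 = 170
  roll 3: 170 = 170
  roll 4: 160 = 160
  roll 5: 150 + 40 = 190
  roll 6: 150 = 150
  roll 7: 140 = 140
  roll 8: 100 + 70 = 170
  roll 9: 100 + 60 = 160
This matches the lower bound, so 9 is optimal.

9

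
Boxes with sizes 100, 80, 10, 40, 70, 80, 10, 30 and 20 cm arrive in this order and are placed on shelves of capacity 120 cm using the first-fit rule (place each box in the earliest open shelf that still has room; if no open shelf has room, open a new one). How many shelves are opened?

4

  100 → shelf 1 (new)  [load 100/120]
  80 → shelf 2 (new)  [load 80/120]
  10 → shelf 1  [load 110/120]
  40 → shelf 2  [load 120/120]
  70 → shelf 3 (new)  [load 70/120]
  80 → shelf 4 (new)  [load 80/120]
  10 → shelf 1  [load 120/120]
  30 → shelf 3  [load 100/120]
  20 → shelf 3  [load 120/120]
4 shelves opened.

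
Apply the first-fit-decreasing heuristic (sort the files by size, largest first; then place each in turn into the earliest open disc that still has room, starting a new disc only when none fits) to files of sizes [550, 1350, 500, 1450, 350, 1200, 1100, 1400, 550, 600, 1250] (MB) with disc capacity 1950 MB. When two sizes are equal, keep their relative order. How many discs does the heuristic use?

6

Sorted descending: 1450, 1400, 1350, 1250, 1200, 1100, 600, 550, 550, 500, 350.
  1450 → disc 1 (new)  [load 1450/1950]
  1400 → disc 2 (new)  [load 1400/1950]
  1350 → disc 3 (new)  [load 1350/1950]
  1250 → disc 4 (new)  [load 1250/1950]
  1200 → disc 5 (new)  [load 1200/1950]
  1100 → disc 6 (new)  [load 1100/1950]
  600 → disc 3  [load 1950/1950]
  550 → disc 2  [load 1950/1950]
  550 → disc 4  [load 1800/1950]
  500 → disc 1  [load 1950/1950]
  350 → disc 5  [load 1550/1950]
6 discs opened.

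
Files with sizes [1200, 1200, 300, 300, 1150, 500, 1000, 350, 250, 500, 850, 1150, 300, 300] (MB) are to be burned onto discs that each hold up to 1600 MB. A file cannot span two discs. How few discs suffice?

Total = 1200 + 1200 + 1150 + 1150 + 1000 + 850 + 500 + 500 + 350 + 300 + 300 + 300 + 300 + 250 = 9350 MB.
Lower bound: ⌈9350/1600⌉ = 6 discs.
A packing using 7 discs:
  disc 1: 1200 + 350 = 1550
  disc 2: 1200 + 300 = 1500
  disc 3: 1150 + 300 = 1450
  disc 4: 1150 + 300 = 1450
  disc 5: 1000 + 500 = 1500
  disc 6: 850 + 500 + 250 = 1600
  disc 7: 300 = 300
No arrangement into 6 discs stays within capacity, so 7 is optimal.

7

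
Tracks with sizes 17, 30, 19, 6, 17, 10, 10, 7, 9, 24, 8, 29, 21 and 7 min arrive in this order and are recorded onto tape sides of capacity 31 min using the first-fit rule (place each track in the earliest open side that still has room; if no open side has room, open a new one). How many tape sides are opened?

  17 → side 1 (new)  [load 17/31]
  30 → side 2 (new)  [load 30/31]
  19 → side 3 (new)  [load 19/31]
  6 → side 1  [load 23/31]
  17 → side 4 (new)  [load 17/31]
  10 → side 3  [load 29/31]
  10 → side 4  [load 27/31]
  7 → side 1  [load 30/31]
  9 → side 5 (new)  [load 9/31]
  24 → side 6 (new)  [load 24/31]
  8 → side 5  [load 17/31]
  29 → side 7 (new)  [load 29/31]
  21 → side 8 (new)  [load 21/31]
  7 → side 5  [load 24/31]
8 tape sides opened.

8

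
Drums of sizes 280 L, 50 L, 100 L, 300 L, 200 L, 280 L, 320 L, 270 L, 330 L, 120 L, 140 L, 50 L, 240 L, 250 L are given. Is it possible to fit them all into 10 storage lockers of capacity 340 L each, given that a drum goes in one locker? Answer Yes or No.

A valid assignment using 10 storage lockers:
  locker 1: 330 = 330
  locker 2: 320 = 320
  locker 3: 300 = 300
  locker 4: 280 + 50 = 330
  locker 5: 280 + 50 = 330
  locker 6: 270 = 270
  locker 7: 250 = 250
  locker 8: 240 + 100 = 340
  locker 9: 200 + 140 = 340
  locker 10: 120 = 120
Every load is within 340 L, so 10 storage lockers suffice.

Yes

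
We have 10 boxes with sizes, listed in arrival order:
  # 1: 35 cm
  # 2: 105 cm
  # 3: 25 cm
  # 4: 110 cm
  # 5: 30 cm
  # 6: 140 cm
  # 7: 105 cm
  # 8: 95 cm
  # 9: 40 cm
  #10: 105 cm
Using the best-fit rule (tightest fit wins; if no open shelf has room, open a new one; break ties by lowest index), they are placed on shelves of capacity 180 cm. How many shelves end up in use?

6

  35 → shelf 1 (new)  [load 35/180]
  105 → shelf 1  [load 140/180]
  25 → shelf 1  [load 165/180]
  110 → shelf 2 (new)  [load 110/180]
  30 → shelf 2  [load 140/180]
  140 → shelf 3 (new)  [load 140/180]
  105 → shelf 4 (new)  [load 105/180]
  95 → shelf 5 (new)  [load 95/180]
  40 → shelf 2  [load 180/180]
  105 → shelf 6 (new)  [load 105/180]
6 shelves opened.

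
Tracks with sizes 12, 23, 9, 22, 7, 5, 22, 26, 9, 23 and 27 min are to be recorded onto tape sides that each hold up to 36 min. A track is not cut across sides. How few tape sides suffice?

Total = 27 + 26 + 23 + 23 + 22 + 22 + 12 + 9 + 9 + 7 + 5 = 185 min.
Lower bound: ⌈185/36⌉ = 6 tape sides.
A packing using 6 tape sides:
  side 1: 27 + 9 = 36
  side 2: 26 + 9 = 35
  side 3: 23 + 12 = 35
  side 4: 23 + 7 + 5 = 35
  side 5: 22 = 22
  side 6: 22 = 22
This matches the lower bound, so 6 is optimal.

6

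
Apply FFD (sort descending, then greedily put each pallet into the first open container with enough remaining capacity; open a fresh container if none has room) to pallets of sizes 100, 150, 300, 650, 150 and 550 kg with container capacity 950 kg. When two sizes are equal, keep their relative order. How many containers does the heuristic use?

Sorted descending: 650, 550, 300, 150, 150, 100.
  650 → container 1 (new)  [load 650/950]
  550 → container 2 (new)  [load 550/950]
  300 → container 1  [load 950/950]
  150 → container 2  [load 700/950]
  150 → container 2  [load 850/950]
  100 → container 2  [load 950/950]
2 containers opened.

2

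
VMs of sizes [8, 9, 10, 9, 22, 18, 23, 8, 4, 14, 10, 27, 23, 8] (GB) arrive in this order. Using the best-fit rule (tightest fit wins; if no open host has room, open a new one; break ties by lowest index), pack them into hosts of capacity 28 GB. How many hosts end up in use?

8

  8 → host 1 (new)  [load 8/28]
  9 → host 1  [load 17/28]
  10 → host 1  [load 27/28]
  9 → host 2 (new)  [load 9/28]
  22 → host 3 (new)  [load 22/28]
  18 → host 2  [load 27/28]
  23 → host 4 (new)  [load 23/28]
  8 → host 5 (new)  [load 8/28]
  4 → host 4  [load 27/28]
  14 → host 5  [load 22/28]
  10 → host 6 (new)  [load 10/28]
  27 → host 7 (new)  [load 27/28]
  23 → host 8 (new)  [load 23/28]
  8 → host 6  [load 18/28]
8 hosts opened.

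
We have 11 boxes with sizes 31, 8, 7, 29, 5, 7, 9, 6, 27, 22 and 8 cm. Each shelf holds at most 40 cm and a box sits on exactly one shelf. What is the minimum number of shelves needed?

Total = 31 + 29 + 27 + 22 + 9 + 8 + 8 + 7 + 7 + 6 + 5 = 159 cm.
Lower bound: ⌈159/40⌉ = 4 shelves.
A packing using 5 shelves:
  shelf 1: 31 + 9 = 40
  shelf 2: 29 + 8 = 37
  shelf 3: 27 + 8 + 5 = 40
  shelf 4: 22 + 7 + 7 = 36
  shelf 5: 6 = 6
No arrangement into 4 shelves stays within capacity, so 5 is optimal.

5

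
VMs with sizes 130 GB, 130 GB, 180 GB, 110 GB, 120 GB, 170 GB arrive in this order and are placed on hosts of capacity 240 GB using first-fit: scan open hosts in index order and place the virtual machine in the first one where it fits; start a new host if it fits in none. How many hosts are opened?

5

  130 → host 1 (new)  [load 130/240]
  130 → host 2 (new)  [load 130/240]
  180 → host 3 (new)  [load 180/240]
  110 → host 1  [load 240/240]
  120 → host 4 (new)  [load 120/240]
  170 → host 5 (new)  [load 170/240]
5 hosts opened.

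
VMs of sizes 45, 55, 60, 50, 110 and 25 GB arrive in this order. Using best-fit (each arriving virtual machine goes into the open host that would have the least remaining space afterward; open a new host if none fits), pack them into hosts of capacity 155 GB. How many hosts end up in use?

3

  45 → host 1 (new)  [load 45/155]
  55 → host 1  [load 100/155]
  60 → host 2 (new)  [load 60/155]
  50 → host 1  [load 150/155]
  110 → host 3 (new)  [load 110/155]
  25 → host 3  [load 135/155]
3 hosts opened.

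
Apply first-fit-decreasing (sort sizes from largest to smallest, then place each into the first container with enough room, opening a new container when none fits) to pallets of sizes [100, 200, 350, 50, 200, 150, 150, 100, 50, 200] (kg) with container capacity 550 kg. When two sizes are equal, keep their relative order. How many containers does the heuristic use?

3

Sorted descending: 350, 200, 200, 200, 150, 150, 100, 100, 50, 50.
  350 → container 1 (new)  [load 350/550]
  200 → container 1  [load 550/550]
  200 → container 2 (new)  [load 200/550]
  200 → container 2  [load 400/550]
  150 → container 2  [load 550/550]
  150 → container 3 (new)  [load 150/550]
  100 → container 3  [load 250/550]
  100 → container 3  [load 350/550]
  50 → container 3  [load 400/550]
  50 → container 3  [load 450/550]
3 containers opened.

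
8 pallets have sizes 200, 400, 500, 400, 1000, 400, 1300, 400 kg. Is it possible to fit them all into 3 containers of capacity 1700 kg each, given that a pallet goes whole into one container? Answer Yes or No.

A valid assignment using 3 containers:
  container 1: 1300 + 400 = 1700
  container 2: 1000 + 500 + 200 = 1700
  container 3: 400 + 400 + 400 = 1200
Every load is within 1700 kg, so 3 containers suffice.

Yes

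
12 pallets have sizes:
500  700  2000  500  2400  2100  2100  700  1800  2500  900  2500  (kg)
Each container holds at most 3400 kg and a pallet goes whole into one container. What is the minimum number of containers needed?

7

Total = 2500 + 2500 + 2400 + 2100 + 2100 + 2000 + 1800 + 900 + 700 + 700 + 500 + 500 = 18700 kg.
Lower bound: ⌈18700/3400⌉ = 6 containers.
Also, 7 pallets each exceed 1700 kg, and no two of those can share a container, so at least 7 containers are needed.
A packing using 7 containers:
  container 1: 2500 + 900 = 3400
  container 2: 2500 + 700 = 3200
  container 3: 2400 + 700 = 3100
  container 4: 2100 + 500 + 500 = 3100
  container 5: 2100 = 2100
  container 6: 2000 = 2000
  container 7: 1800 = 1800
This matches the lower bound, so 7 is optimal.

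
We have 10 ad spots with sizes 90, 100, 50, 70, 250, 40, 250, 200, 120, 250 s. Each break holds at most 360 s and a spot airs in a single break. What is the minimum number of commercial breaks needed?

Total = 250 + 250 + 250 + 200 + 120 + 100 + 90 + 70 + 50 + 40 = 1420 s.
Lower bound: ⌈1420/360⌉ = 4 commercial breaks.
A packing using 5 commercial breaks:
  break 1: 250 + 100 = 350
  break 2: 250 + 90 = 340
  break 3: 250 + 70 + 40 = 360
  break 4: 200 + 120 = 320
  break 5: 50 = 50
No arrangement into 4 commercial breaks stays within capacity, so 5 is optimal.

5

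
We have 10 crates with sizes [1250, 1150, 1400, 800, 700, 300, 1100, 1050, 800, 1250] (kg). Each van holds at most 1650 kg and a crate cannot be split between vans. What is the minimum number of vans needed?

8

Total = 1400 + 1250 + 1250 + 1150 + 1100 + 1050 + 800 + 800 + 700 + 300 = 9800 kg.
Lower bound: ⌈9800/1650⌉ = 6 vans.
A packing using 8 vans:
  van 1: 1400 = 1400
  van 2: 1250 + 300 = 1550
  van 3: 1250 = 1250
  van 4: 1150 = 1150
  van 5: 1100 = 1100
  van 6: 1050 = 1050
  van 7: 800 + 800 = 1600
  van 8: 700 = 700
No arrangement into 7 vans stays within capacity, so 8 is optimal.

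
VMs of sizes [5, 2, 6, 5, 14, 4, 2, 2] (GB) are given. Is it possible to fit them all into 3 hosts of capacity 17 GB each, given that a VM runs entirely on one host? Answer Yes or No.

A valid assignment using 3 hosts:
  host 1: 14 + 2 = 16
  host 2: 6 + 5 + 5 = 16
  host 3: 4 + 2 + 2 = 8
Every load is within 17 GB, so 3 hosts suffice.

Yes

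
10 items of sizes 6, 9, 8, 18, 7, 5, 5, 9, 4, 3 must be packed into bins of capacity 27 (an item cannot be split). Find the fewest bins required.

Total = 18 + 9 + 9 + 8 + 7 + 6 + 5 + 5 + 4 + 3 = 74.
Lower bound: ⌈74/27⌉ = 3 bins.
A packing using 3 bins:
  bin 1: 18 + 9 = 27
  bin 2: 9 + 8 + 7 + 3 = 27
  bin 3: 6 + 5 + 5 + 4 = 20
This matches the lower bound, so 3 is optimal.

3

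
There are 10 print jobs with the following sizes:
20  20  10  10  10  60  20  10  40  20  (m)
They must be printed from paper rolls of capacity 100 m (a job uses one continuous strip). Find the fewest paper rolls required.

3

Total = 60 + 40 + 20 + 20 + 20 + 20 + 10 + 10 + 10 + 10 = 220 m.
Lower bound: ⌈220/100⌉ = 3 paper rolls.
A packing using 3 paper rolls:
  roll 1: 60 + 40 = 100
  roll 2: 20 + 20 + 20 + 20 + 10 + 10 = 100
  roll 3: 10 + 10 = 20
This matches the lower bound, so 3 is optimal.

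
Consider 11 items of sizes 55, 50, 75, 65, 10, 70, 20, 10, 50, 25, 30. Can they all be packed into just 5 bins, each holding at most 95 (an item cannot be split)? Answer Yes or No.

No

Total = 460; ⌈460/95⌉ = 5.
6 items each exceed half the capacity and cannot share a bin, forcing at least 6 bins.
At least 6 bins are required, but only 5 are allowed.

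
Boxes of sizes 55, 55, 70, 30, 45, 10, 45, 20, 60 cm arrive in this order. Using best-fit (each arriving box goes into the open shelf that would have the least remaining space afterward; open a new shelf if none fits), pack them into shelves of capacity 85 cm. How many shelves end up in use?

  55 → shelf 1 (new)  [load 55/85]
  55 → shelf 2 (new)  [load 55/85]
  70 → shelf 3 (new)  [load 70/85]
  30 → shelf 1  [load 85/85]
  45 → shelf 4 (new)  [load 45/85]
  10 → shelf 3  [load 80/85]
  45 → shelf 5 (new)  [load 45/85]
  20 → shelf 2  [load 75/85]
  60 → shelf 6 (new)  [load 60/85]
6 shelves opened.

6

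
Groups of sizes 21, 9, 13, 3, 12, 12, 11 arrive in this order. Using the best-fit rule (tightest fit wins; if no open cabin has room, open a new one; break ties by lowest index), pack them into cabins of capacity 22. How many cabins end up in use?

  21 → cabin 1 (new)  [load 21/22]
  9 → cabin 2 (new)  [load 9/22]
  13 → cabin 2  [load 22/22]
  3 → cabin 3 (new)  [load 3/22]
  12 → cabin 3  [load 15/22]
  12 → cabin 4 (new)  [load 12/22]
  11 → cabin 5 (new)  [load 11/22]
5 cabins opened.

5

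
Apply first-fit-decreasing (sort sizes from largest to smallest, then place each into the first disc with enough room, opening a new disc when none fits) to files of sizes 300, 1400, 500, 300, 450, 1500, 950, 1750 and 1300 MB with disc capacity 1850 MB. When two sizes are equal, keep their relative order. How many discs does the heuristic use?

Sorted descending: 1750, 1500, 1400, 1300, 950, 500, 450, 300, 300.
  1750 → disc 1 (new)  [load 1750/1850]
  1500 → disc 2 (new)  [load 1500/1850]
  1400 → disc 3 (new)  [load 1400/1850]
  1300 → disc 4 (new)  [load 1300/1850]
  950 → disc 5 (new)  [load 950/1850]
  500 → disc 4  [load 1800/1850]
  450 → disc 3  [load 1850/1850]
  300 → disc 2  [load 1800/1850]
  300 → disc 5  [load 1250/1850]
5 discs opened.

5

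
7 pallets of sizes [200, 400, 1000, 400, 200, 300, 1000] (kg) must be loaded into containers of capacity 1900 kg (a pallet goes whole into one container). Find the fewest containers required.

Total = 1000 + 1000 + 400 + 400 + 300 + 200 + 200 = 3500 kg.
Lower bound: ⌈3500/1900⌉ = 2 containers.
A packing using 2 containers:
  container 1: 1000 + 400 + 400 = 1800
  container 2: 1000 + 300 + 200 + 200 = 1700
This matches the lower bound, so 2 is optimal.

2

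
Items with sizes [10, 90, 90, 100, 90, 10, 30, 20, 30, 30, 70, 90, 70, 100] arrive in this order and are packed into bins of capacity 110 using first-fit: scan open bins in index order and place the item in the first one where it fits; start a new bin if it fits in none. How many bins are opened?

9

  10 → bin 1 (new)  [load 10/110]
  90 → bin 1  [load 100/110]
  90 → bin 2 (new)  [load 90/110]
  100 → bin 3 (new)  [load 100/110]
  90 → bin 4 (new)  [load 90/110]
  10 → bin 1  [load 110/110]
  30 → bin 5 (new)  [load 30/110]
  20 → bin 2  [load 110/110]
  30 → bin 5  [load 60/110]
  30 → bin 5  [load 90/110]
  70 → bin 6 (new)  [load 70/110]
  90 → bin 7 (new)  [load 90/110]
  70 → bin 8 (new)  [load 70/110]
  100 → bin 9 (new)  [load 100/110]
9 bins opened.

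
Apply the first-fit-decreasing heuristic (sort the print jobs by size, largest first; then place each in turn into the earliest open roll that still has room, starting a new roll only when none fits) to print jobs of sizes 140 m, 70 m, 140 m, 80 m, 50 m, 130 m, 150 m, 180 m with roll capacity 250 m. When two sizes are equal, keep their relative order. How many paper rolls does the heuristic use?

5

Sorted descending: 180, 150, 140, 140, 130, 80, 70, 50.
  180 → roll 1 (new)  [load 180/250]
  150 → roll 2 (new)  [load 150/250]
  140 → roll 3 (new)  [load 140/250]
  140 → roll 4 (new)  [load 140/250]
  130 → roll 5 (new)  [load 130/250]
  80 → roll 2  [load 230/250]
  70 → roll 1  [load 250/250]
  50 → roll 3  [load 190/250]
5 paper rolls opened.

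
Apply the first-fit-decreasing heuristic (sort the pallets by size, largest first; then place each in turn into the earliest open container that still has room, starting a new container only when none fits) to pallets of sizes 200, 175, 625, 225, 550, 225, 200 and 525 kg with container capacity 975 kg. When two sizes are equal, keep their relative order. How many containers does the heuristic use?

Sorted descending: 625, 550, 525, 225, 225, 200, 200, 175.
  625 → container 1 (new)  [load 625/975]
  550 → container 2 (new)  [load 550/975]
  525 → container 3 (new)  [load 525/975]
  225 → container 1  [load 850/975]
  225 → container 2  [load 775/975]
  200 → container 2  [load 975/975]
  200 → container 3  [load 725/975]
  175 → container 3  [load 900/975]
3 containers opened.

3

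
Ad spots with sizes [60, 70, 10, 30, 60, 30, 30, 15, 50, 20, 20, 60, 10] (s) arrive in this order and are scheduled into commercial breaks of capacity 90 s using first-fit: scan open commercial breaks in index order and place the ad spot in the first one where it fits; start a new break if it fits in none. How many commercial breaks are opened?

6

  60 → break 1 (new)  [load 60/90]
  70 → break 2 (new)  [load 70/90]
  10 → break 1  [load 70/90]
  30 → break 3 (new)  [load 30/90]
  60 → break 3  [load 90/90]
  30 → break 4 (new)  [load 30/90]
  30 → break 4  [load 60/90]
  15 → break 1  [load 85/90]
  50 → break 5 (new)  [load 50/90]
  20 → break 2  [load 90/90]
  20 → break 4  [load 80/90]
  60 → break 6 (new)  [load 60/90]
  10 → break 4  [load 90/90]
6 commercial breaks opened.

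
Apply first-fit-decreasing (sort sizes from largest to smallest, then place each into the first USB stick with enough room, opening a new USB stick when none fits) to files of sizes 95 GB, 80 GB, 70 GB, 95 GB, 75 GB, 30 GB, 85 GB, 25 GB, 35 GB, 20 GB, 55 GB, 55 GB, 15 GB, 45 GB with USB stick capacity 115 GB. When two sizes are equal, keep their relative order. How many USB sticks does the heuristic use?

7

Sorted descending: 95, 95, 85, 80, 75, 70, 55, 55, 45, 35, 30, 25, 20, 15.
  95 → USB stick 1 (new)  [load 95/115]
  95 → USB stick 2 (new)  [load 95/115]
  85 → USB stick 3 (new)  [load 85/115]
  80 → USB stick 4 (new)  [load 80/115]
  75 → USB stick 5 (new)  [load 75/115]
  70 → USB stick 6 (new)  [load 70/115]
  55 → USB stick 7 (new)  [load 55/115]
  55 → USB stick 7  [load 110/115]
  45 → USB stick 6  [load 115/115]
  35 → USB stick 4  [load 115/115]
  30 → USB stick 3  [load 115/115]
  25 → USB stick 5  [load 100/115]
  20 → USB stick 1  [load 115/115]
  15 → USB stick 2  [load 110/115]
7 USB sticks opened.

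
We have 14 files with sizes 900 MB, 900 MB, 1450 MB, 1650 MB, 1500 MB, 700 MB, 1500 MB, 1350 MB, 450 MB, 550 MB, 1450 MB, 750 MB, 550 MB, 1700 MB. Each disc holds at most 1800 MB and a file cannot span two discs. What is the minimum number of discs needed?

10

Total = 1700 + 1650 + 1500 + 1500 + 1450 + 1450 + 1350 + 900 + 900 + 750 + 700 + 550 + 550 + 450 = 15400 MB.
Lower bound: ⌈15400/1800⌉ = 9 discs.
A packing using 10 discs:
  disc 1: 1700 = 1700
  disc 2: 1650 = 1650
  disc 3: 1500 = 1500
  disc 4: 1500 = 1500
  disc 5: 1450 = 1450
  disc 6: 1450 = 1450
  disc 7: 1350 + 450 = 1800
  disc 8: 900 + 900 = 1800
  disc 9: 750 + 700 = 1450
  disc 10: 550 + 550 = 1100
No arrangement into 9 discs stays within capacity, so 10 is optimal.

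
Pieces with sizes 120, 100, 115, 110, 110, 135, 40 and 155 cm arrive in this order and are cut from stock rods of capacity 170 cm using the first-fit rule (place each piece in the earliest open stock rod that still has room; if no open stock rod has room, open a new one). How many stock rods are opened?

  120 → stock rod 1 (new)  [load 120/170]
  100 → stock rod 2 (new)  [load 100/170]
  115 → stock rod 3 (new)  [load 115/170]
  110 → stock rod 4 (new)  [load 110/170]
  110 → stock rod 5 (new)  [load 110/170]
  135 → stock rod 6 (new)  [load 135/170]
  40 → stock rod 1  [load 160/170]
  155 → stock rod 7 (new)  [load 155/170]
7 stock rods opened.

7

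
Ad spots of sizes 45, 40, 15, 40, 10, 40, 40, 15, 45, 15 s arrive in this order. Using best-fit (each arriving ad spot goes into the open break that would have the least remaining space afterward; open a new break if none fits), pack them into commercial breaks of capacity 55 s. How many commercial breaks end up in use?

6

  45 → break 1 (new)  [load 45/55]
  40 → break 2 (new)  [load 40/55]
  15 → break 2  [load 55/55]
  40 → break 3 (new)  [load 40/55]
  10 → break 1  [load 55/55]
  40 → break 4 (new)  [load 40/55]
  40 → break 5 (new)  [load 40/55]
  15 → break 3  [load 55/55]
  45 → break 6 (new)  [load 45/55]
  15 → break 4  [load 55/55]
6 commercial breaks opened.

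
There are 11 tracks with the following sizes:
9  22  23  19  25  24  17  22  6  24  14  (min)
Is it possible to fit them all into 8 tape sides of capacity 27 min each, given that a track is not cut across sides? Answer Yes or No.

Total = 205 min; ⌈205/27⌉ = 8.
9 tracks each exceed half the capacity and cannot share a side, forcing at least 9 tape sides.
At least 9 tape sides are required, but only 8 are allowed.

No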